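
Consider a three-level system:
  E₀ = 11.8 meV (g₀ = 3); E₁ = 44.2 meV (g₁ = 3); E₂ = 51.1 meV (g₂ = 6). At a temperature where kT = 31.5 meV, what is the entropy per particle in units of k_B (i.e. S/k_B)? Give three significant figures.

Eᵢ/kT = 0.37460, 1.4032, 1.6222.
Z = Σ gᵢe^(−Eᵢ/kT) = 3·e^(−0.37460) + 3·e^(−1.4032) + 6·e^(−1.6222) = 2.0627 + 0.73743 + 1.1848 = 3.9849.
⟨E⟩ = Σ EᵢPᵢ = 29.481 meV.
S/k_B = ln Z + ⟨E⟩/kT = ln(3.9849) + 29.481/31.5 = 1.3825 + 0.93590 = 2.32.

2.32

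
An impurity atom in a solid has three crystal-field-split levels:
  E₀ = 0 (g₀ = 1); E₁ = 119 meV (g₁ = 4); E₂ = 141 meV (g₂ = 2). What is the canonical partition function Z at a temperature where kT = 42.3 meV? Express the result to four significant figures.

Eᵢ/kT = 0, 2.81324, 3.33333.
Z = Σ gᵢe^(−Eᵢ/kT) = 1·e^(−0) + 4·e^(−2.81324) + 2·e^(−3.33333) = 1.00000 + 0.240041 + 0.0713482 = 1.31139.

Z = 1.311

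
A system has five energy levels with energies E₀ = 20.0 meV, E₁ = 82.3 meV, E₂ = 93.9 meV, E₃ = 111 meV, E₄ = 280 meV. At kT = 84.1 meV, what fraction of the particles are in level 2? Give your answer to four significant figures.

Eᵢ/kT = 0.237812, 0.978597, 1.11653, 1.31986, 3.32937.
Z = Σ e^(−Eᵢ/kT) = e^(−0.237812) + e^(−0.978597) + e^(−1.11653) + e^(−1.31986) + e^(−3.32937) = 0.788351 + 0.375838 + 0.327414 + 0.267173 + 0.0358157 = 1.79459.
P₂ = e^(−E₂/kT) / Z = 0.327414/1.79459 = 0.1824.

0.1824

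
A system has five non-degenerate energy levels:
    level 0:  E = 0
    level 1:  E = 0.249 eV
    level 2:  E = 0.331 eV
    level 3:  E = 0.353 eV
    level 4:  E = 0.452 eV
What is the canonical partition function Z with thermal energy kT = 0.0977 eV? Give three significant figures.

Eᵢ/kT = 0, 2.5486, 3.3879, 3.6131, 4.6264.
Z = Σ e^(−Eᵢ/kT) = e^(−0) + e^(−2.5486) + e^(−3.3879) + e^(−3.6131) + e^(−4.6264) = 1.0000 + 0.078191 + 0.033780 + 0.026968 + 0.0097899 = 1.1487.

Z = 1.15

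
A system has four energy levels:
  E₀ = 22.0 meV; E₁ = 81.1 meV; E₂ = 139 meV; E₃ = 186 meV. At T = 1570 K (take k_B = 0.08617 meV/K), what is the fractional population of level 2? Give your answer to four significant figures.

k_BT = 0.08617 × 1570 K = 135.287 meV.
Eᵢ/kT = 0.162617, 0.599466, 1.02745, 1.37485.
Z = Σ e^(−Eᵢ/kT) = e^(−0.162617) + e^(−0.599466) + e^(−1.02745) + e^(−1.37485) = 0.849917 + 0.549105 + 0.357918 + 0.252878 = 2.00982.
P₂ = e^(−E₂/kT) / Z = 0.357918/2.00982 = 0.1781.

0.1781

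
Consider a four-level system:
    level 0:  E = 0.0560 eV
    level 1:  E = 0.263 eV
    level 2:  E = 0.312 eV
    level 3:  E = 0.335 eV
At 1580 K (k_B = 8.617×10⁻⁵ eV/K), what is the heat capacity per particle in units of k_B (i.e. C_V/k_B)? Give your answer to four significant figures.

k_BT = 8.617×10⁻⁵ × 1580 K = 0.136149 eV.
Eᵢ/kT = 0.411314, 1.93171, 2.29161, 2.46054.
Z = Σ e^(−Eᵢ/kT) = e^(−0.411314) + e^(−1.93171) + e^(−2.29161) + e^(−2.46054) = 0.662779 + 0.144900 + 0.101104 + 0.0853888 = 0.994172.
⟨E⟩ = 0.136168 eV, ⟨E²⟩ = 0.0317105 eV².
C_V/k_B = (⟨E²⟩ − ⟨E⟩²)/(kT)² = (0.0317105 − 0.0185417)/0.0185366 = 0.7104.

0.7104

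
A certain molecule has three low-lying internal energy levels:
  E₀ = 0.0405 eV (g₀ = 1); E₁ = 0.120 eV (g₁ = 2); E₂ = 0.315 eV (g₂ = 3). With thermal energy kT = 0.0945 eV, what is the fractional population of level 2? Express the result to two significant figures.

Eᵢ/kT = 0.4286, 1.270, 3.333.
Z = Σ gᵢe^(−Eᵢ/kT) = 1·e^(−0.4286) + 2·e^(−1.270) + 3·e^(−3.333) = 0.6514 + 0.5617 + 0.1071 = 1.320.
P₂ = g₂ e^(−E₂/kT) / Z = 0.1071/1.320 = 0.081.

0.081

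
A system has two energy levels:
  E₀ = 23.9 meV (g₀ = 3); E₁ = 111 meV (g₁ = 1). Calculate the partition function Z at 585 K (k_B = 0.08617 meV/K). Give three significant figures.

Z = 1.98

k_BT = 0.08617 × 585 K = 50.409 meV.
Eᵢ/kT = 0.47412, 2.2020.
Z = Σ gᵢe^(−Eᵢ/kT) = 3·e^(−0.47412) + 1·e^(−2.2020) = 1.8673 + 0.11058 = 1.9779.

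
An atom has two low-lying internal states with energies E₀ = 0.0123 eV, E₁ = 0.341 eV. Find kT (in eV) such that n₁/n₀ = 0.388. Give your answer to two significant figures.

n₁/n₀ = exp[−(E₁−E₀)/kT] = 0.388.
⇒ (E₁−E₀)/kT = ln(1/0.388) = ln(2.577) = 0.9466.
kT = 0.3287 eV / 0.9466 = 0.35 eV.

0.35 eV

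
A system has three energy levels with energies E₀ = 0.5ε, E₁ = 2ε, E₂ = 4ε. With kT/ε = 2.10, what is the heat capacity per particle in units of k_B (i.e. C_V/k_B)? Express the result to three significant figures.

Eᵢ/kT = 0.23810, 0.95238, 1.9048.
Z = Σ e^(−Eᵢ/kT) = e^(−0.23810) + e^(−0.95238) + e^(−1.9048) = 0.78812 + 0.38582 + 0.14885 = 1.3228.
⟨E⟩ = 1.3313 ε, ⟨E²⟩ = 3.1160 ε².
C_V/k_B = (⟨E²⟩ − ⟨E⟩²)/(kT)² = (3.1160 − 1.7724)/4.4100 = 0.305.

0.305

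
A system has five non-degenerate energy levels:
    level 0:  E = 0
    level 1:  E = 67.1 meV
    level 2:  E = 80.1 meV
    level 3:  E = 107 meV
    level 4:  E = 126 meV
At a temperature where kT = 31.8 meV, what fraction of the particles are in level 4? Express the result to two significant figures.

Eᵢ/kT = 0, 2.110, 2.519, 3.365, 3.962.
Z = Σ e^(−Eᵢ/kT) = e^(−0) + e^(−2.110) + e^(−2.519) + e^(−3.365) + e^(−3.962) = 1.000 + 0.1212 + 0.08054 + 0.03456 + 0.01903 = 1.255.
P₄ = e^(−E₄/kT) / Z = 0.01903/1.255 = 0.015.

0.015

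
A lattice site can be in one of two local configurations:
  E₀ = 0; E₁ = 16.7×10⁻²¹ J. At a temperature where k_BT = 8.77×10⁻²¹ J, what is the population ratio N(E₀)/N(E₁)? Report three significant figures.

6.71

n₀/n₁ = exp[−(E₀−E₁)/kT] = exp(−(-16.7 ×10⁻²¹ J)/(8.77 ×10⁻²¹ J)) = exp(1.9042) = 6.71.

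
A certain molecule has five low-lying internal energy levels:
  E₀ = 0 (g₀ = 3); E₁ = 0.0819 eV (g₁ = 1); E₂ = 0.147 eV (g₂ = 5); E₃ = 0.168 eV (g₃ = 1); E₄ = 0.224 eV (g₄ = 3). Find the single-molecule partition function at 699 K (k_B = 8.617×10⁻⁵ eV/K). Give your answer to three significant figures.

Z = 3.83

k_BT = 8.617×10⁻⁵ × 699 K = 0.060233 eV.
Eᵢ/kT = 0, 1.3597, 2.4405, 2.7892, 3.7189.
Z = Σ gᵢe^(−Eᵢ/kT) = 3·e^(−0) + 1·e^(−1.3597) + 5·e^(−2.4405) + 1·e^(−2.7892) + 3·e^(−3.7189) = 3.0000 + 0.25674 + 0.43559 + 0.061470 + 0.072782 = 3.8266.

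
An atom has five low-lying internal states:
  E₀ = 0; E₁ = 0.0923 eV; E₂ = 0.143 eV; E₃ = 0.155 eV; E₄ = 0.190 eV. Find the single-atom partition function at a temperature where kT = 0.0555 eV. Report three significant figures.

Z = 1.36

Eᵢ/kT = 0, 1.6631, 2.5766, 2.7928, 3.4234.
Z = Σ e^(−Eᵢ/kT) = e^(−0) + e^(−1.6631) + e^(−2.5766) + e^(−2.7928) + e^(−3.4234) = 1.0000 + 0.18955 + 0.076032 + 0.061249 + 0.032601 = 1.3594.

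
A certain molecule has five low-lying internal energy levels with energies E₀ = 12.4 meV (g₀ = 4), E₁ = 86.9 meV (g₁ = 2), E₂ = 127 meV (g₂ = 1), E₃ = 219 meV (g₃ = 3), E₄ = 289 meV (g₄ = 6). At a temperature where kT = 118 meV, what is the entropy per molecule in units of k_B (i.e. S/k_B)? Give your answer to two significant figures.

Eᵢ/kT = 0.1051, 0.7364, 1.076, 1.856, 2.449.
Z = Σ gᵢe^(−Eᵢ/kT) = 4·e^(−0.1051) + 2·e^(−0.7364) + 1·e^(−1.076) + 3·e^(−1.856) + 6·e^(−2.449) = 3.601 + 0.9577 + 0.3410 + 0.4689 + 0.5183 = 5.887.
⟨E⟩ = Σ EᵢPᵢ = 71.97 meV.
S/k_B = ln Z + ⟨E⟩/kT = ln(5.887) + 71.97/118 = 1.773 + 0.6099 = 2.4.

2.4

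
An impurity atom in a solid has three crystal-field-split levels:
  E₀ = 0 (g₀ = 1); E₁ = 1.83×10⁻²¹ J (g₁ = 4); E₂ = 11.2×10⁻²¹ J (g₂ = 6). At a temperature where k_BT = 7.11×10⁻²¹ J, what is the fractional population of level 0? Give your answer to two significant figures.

0.19

Eᵢ/kT = 0, 0.2574, 1.575.
Z = Σ gᵢe^(−Eᵢ/kT) = 1·e^(−0) + 4·e^(−0.2574) + 6·e^(−1.575) = 1.000 + 3.092 + 1.242 = 5.334.
P₀ = g₀ e^(−E₀/kT) / Z = 1.000/5.334 = 0.19.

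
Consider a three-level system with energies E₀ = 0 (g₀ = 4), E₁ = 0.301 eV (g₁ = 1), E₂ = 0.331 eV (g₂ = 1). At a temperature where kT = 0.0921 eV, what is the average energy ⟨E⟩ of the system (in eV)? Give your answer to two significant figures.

Eᵢ/kT = 0, 3.268, 3.594.
Z = Σ gᵢe^(−Eᵢ/kT) = 4·e^(−0) + 1·e^(−3.268) + 1·e^(−3.594) = 4.000 + 0.03808 + 0.02749 = 4.066.
⟨E⟩ = Σ Eᵢ gᵢe^(−Eᵢ/kT) / Z = (0·4.000 + 0.301·0.03808 + 0.331·0.02749) / 4.066 = 0.0051 eV.

0.0051 eV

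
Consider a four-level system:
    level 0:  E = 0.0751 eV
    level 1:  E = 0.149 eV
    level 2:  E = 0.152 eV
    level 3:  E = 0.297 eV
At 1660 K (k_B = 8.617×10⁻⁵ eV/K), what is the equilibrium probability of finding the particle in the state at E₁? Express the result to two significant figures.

k_BT = 8.617×10⁻⁵ × 1660 K = 0.1430 eV.
Eᵢ/kT = 0.5252, 1.042, 1.063, 2.077.
Z = Σ e^(−Eᵢ/kT) = e^(−0.5252) + e^(−1.042) + e^(−1.063) + e^(−2.077) = 0.5914 + 0.3527 + 0.3454 + 0.1253 = 1.415.
P₁ = e^(−E₁/kT) / Z = 0.3527/1.415 = 0.25.

0.25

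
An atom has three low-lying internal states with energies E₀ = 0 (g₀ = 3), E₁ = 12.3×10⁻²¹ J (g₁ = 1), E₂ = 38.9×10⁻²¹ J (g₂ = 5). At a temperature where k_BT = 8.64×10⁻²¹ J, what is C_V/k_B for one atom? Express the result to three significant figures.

0.457

Eᵢ/kT = 0, 1.4236, 4.5023.
Z = Σ gᵢe^(−Eᵢ/kT) = 3·e^(−0) + 1·e^(−1.4236) + 5·e^(−4.5023) = 3.0000 + 0.24085 + 0.055417 = 3.2963.
⟨E⟩ = 1.5527, ⟨E²⟩ = 36.494.
C_V/k_B = (⟨E²⟩ − ⟨E⟩²)/(kT)² = (36.494 − 2.4109)/74.650 = 0.457.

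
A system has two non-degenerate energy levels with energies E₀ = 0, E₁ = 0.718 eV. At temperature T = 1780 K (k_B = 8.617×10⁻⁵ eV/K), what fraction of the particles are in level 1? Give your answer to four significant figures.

k_BT = 8.617×10⁻⁵ × 1780 K = 0.153383 eV.
Eᵢ/kT = 0, 4.68109.
Z = Σ e^(−Eᵢ/kT) = e^(−0) + e^(−4.68109) = 1.00000 + 0.00926891 = 1.00927.
P₁ = e^(−E₁/kT) / Z = 0.00926891/1.00927 = 0.009184.

0.009184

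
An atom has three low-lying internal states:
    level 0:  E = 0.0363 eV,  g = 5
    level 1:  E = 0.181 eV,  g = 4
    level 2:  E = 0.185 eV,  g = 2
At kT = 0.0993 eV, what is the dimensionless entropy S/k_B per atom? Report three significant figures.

2.17

Eᵢ/kT = 0.36556, 1.8228, 1.8630.
Z = Σ gᵢe^(−Eᵢ/kT) = 5·e^(−0.36556) + 4·e^(−1.8228) + 2·e^(−1.8630) = 3.4690 + 0.64629 + 0.31041 = 4.4257.
⟨E⟩ = Σ EᵢPᵢ = 0.067860 eV.
S/k_B = ln Z + ⟨E⟩/kT = ln(4.4257) + 0.067860/0.0993 = 1.4874 + 0.68338 = 2.17.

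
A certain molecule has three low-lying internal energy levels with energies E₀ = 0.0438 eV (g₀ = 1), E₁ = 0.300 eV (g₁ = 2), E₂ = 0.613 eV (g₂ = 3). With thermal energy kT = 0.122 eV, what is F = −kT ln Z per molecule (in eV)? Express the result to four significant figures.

Eᵢ/kT = 0.359016, 2.45902, 5.02459.
Z = Σ gᵢe^(−Eᵢ/kT) = 1·e^(−0.359016) + 2·e^(−2.45902) + 3·e^(−5.02459) = 0.698363 + 0.171037 + 0.0197228 = 0.889123.
F = −kT ln Z = −0.122 × ln(0.889123) = −0.122 × -0.117520 = 0.01434 eV.

0.01434 eV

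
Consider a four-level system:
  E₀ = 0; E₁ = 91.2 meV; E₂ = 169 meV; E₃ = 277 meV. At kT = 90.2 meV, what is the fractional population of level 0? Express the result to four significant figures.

0.6395

Eᵢ/kT = 0, 1.01109, 1.87361, 3.07095.
Z = Σ e^(−Eᵢ/kT) = e^(−0) + e^(−1.01109) + e^(−1.87361) + e^(−3.07095) = 1.00000 + 0.363822 + 0.153568 + 0.0463771 = 1.56377.
P₀ = e^(−E₀/kT) / Z = 1.00000/1.56377 = 0.6395.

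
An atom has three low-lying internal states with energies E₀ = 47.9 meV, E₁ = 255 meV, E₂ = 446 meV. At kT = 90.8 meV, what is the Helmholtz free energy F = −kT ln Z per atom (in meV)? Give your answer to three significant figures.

38.0 meV

Eᵢ/kT = 0.52753, 2.8084, 4.9119.
Z = Σ e^(−Eᵢ/kT) = e^(−0.52753) + e^(−2.8084) + e^(−4.9119) = 0.59006 + 0.060301 + 0.0073585 = 0.65772.
F = −kT ln Z = −90.8 × ln(0.65772) = −90.8 × -0.41898 = 38.0 meV.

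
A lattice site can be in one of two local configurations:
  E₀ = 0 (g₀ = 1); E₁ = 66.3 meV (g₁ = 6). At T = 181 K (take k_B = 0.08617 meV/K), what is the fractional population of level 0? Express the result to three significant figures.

k_BT = 0.08617 × 181 K = 15.597 meV.
Eᵢ/kT = 0, 4.2508.
Z = Σ gᵢe^(−Eᵢ/kT) = 1·e^(−0) + 6·e^(−4.2508) = 1.0000 + 0.085517 = 1.0855.
P₀ = g₀ e^(−E₀/kT) / Z = 1.0000/1.0855 = 0.921.

0.921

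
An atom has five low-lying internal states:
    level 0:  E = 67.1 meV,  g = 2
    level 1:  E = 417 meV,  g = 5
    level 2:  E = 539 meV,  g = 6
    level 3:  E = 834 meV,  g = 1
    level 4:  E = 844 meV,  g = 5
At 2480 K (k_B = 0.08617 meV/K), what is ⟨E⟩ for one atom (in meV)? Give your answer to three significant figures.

272 meV

k_BT = 0.08617 × 2480 K = 213.70 meV.
Eᵢ/kT = 0.31399, 1.9513, 2.5222, 3.9027, 3.9495.
Z = Σ gᵢe^(−Eᵢ/kT) = 2·e^(−0.31399) + 5·e^(−1.9513) + 6·e^(−2.5222) + 1·e^(−3.9027) + 5·e^(−3.9495) = 1.4611 + 0.71045 + 0.48170 + 0.020187 + 0.096322 = 2.7698.
⟨E⟩ = Σ Eᵢ gᵢe^(−Eᵢ/kT) / Z = (67.1·1.4611 + 417·0.71045 + 539·0.48170 + 834·0.020187 + 844·0.096322) / 2.7698 = 272 meV.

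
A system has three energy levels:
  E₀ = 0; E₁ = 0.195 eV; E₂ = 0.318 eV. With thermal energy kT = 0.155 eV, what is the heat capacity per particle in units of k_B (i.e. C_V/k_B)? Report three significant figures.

Eᵢ/kT = 0, 1.2581, 2.0516.
Z = Σ e^(−Eᵢ/kT) = e^(−0) + e^(−1.2581) + e^(−2.0516) = 1.0000 + 0.28419 + 0.12853 = 1.4127.
⟨E⟩ = 0.068160 eV, ⟨E²⟩ = 0.016850 eV².
C_V/k_B = (⟨E²⟩ − ⟨E⟩²)/(kT)² = (0.016850 − 0.0046458)/0.024025 = 0.508.

0.508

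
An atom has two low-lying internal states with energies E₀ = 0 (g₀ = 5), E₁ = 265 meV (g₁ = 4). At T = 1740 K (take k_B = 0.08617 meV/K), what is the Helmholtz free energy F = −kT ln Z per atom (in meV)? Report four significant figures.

k_BT = 0.08617 × 1740 K = 149.936 meV.
Eᵢ/kT = 0, 1.76742.
Z = Σ gᵢe^(−Eᵢ/kT) = 5·e^(−0) + 4·e^(−1.76742) = 5.00000 + 0.683092 = 5.68309.
F = −kT ln Z = −149.936 × ln(5.68309) = −149.936 × 1.73750 = -260.5 meV.

-260.5 meV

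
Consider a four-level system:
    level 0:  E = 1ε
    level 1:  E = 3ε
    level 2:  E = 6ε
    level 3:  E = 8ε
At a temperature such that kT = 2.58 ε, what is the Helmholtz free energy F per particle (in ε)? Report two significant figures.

Eᵢ/kT = 0.3876, 1.163, 2.326, 3.101.
Z = Σ e^(−Eᵢ/kT) = e^(−0.3876) + e^(−1.163) + e^(−2.326) + e^(−3.101) = 0.6787 + 0.3125 + 0.09769 + 0.04500 = 1.134.
F = −kT ln Z = −2.58 × ln(1.134) = −2.58 × 0.1258 = -0.32 ε.

-0.32 ε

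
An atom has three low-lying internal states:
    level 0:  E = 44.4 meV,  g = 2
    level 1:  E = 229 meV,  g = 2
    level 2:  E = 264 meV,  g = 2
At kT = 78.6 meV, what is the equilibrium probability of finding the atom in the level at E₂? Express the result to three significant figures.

Eᵢ/kT = 0.56489, 2.9135, 3.3588.
Z = Σ gᵢe^(−Eᵢ/kT) = 2·e^(−0.56489) + 2·e^(−2.9135) + 2·e^(−3.3588) = 1.1368 + 0.10857 + 0.069554 = 1.3149.
P₂ = g₂ e^(−E₂/kT) / Z = 0.069554/1.3149 = 0.0529.

0.0529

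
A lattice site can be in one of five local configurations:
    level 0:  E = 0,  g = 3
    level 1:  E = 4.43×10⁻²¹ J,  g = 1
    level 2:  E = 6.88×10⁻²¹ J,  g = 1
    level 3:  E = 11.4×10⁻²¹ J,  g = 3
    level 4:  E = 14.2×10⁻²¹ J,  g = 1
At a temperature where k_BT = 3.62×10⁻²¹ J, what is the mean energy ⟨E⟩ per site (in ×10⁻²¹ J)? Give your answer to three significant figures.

1.14 ×10⁻²¹ J

Eᵢ/kT = 0, 1.2238, 1.9006, 3.1492, 3.9227.
Z = Σ gᵢe^(−Eᵢ/kT) = 3·e^(−0) + 1·e^(−1.2238) + 1·e^(−1.9006) + 3·e^(−3.1492) + 1·e^(−3.9227) = 3.0000 + 0.29411 + 0.14948 + 0.12866 + 0.019788 = 3.5920.
⟨E⟩ = Σ Eᵢ gᵢe^(−Eᵢ/kT) / Z = (0·3.0000 + 4.43·0.29411 + 6.88·0.14948 + 11.4·0.12866 + 14.2·0.019788) / 3.5920 = 1.14 ×10⁻²¹ J.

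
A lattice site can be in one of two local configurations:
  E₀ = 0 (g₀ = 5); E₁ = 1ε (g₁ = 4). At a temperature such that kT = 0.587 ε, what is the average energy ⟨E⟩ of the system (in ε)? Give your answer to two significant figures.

0.13 ε

Eᵢ/kT = 0, 1.704.
Z = Σ gᵢe^(−Eᵢ/kT) = 5·e^(−0) + 4·e^(−1.704) = 5.000 + 0.7278 = 5.728.
⟨E⟩ = Σ Eᵢ gᵢe^(−Eᵢ/kT) / Z = (0·5.000 + 1·0.7278) / 5.728 = 0.13 ε.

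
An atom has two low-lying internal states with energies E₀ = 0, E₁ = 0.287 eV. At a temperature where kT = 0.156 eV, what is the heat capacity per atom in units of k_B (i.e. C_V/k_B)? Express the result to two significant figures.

Eᵢ/kT = 0, 1.840.
Z = Σ e^(−Eᵢ/kT) = e^(−0) + e^(−1.840) = 1.000 + 0.1588 = 1.159.
⟨E⟩ = 0.03932 eV, ⟨E²⟩ = 0.01129 eV².
C_V/k_B = (⟨E²⟩ − ⟨E⟩²)/(kT)² = (0.01129 − 0.001546)/0.02434 = 0.40.

0.40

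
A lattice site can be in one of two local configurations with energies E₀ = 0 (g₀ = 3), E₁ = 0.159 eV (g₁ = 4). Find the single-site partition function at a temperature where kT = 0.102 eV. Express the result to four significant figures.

Eᵢ/kT = 0, 1.55882.
Z = Σ gᵢe^(−Eᵢ/kT) = 3·e^(−0) + 4·e^(−1.55882) = 3.00000 + 0.841537 = 3.84154.

Z = 3.842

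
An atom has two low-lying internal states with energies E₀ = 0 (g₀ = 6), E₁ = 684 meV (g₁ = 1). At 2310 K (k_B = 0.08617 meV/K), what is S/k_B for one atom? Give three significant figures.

k_BT = 0.08617 × 2310 K = 199.05 meV.
Eᵢ/kT = 0, 3.4363.
Z = Σ gᵢe^(−Eᵢ/kT) = 6·e^(−0) + 1·e^(−3.4363) = 6.0000 + 0.032184 = 6.0322.
⟨E⟩ = Σ EᵢPᵢ = 3.6494 meV.
S/k_B = ln Z + ⟨E⟩/kT = ln(6.0322) + 3.6494/199.05 = 1.7971 + 0.018334 = 1.82.

1.82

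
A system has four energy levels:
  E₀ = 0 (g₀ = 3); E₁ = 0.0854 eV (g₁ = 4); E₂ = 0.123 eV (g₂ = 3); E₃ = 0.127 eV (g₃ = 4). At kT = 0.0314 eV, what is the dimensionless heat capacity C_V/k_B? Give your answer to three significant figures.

1.05

Eᵢ/kT = 0, 2.7197, 3.9172, 4.0446.
Z = Σ gᵢe^(−Eᵢ/kT) = 3·e^(−0) + 4·e^(−2.7197) + 3·e^(−3.9172) + 4·e^(−4.0446) = 3.0000 + 0.26358 + 0.059690 + 0.070067 = 3.3933.
⟨E⟩ = 0.011420 eV, ⟨E²⟩ = 0.0011657 eV².
C_V/k_B = (⟨E²⟩ − ⟨E⟩²)/(kT)² = (0.0011657 − 0.00013042)/0.00098596 = 1.05.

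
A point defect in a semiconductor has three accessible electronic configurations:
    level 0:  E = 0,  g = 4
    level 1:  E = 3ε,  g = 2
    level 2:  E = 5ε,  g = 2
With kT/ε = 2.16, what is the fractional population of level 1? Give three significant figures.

0.106

Eᵢ/kT = 0, 1.3889, 2.3148.
Z = Σ gᵢe^(−Eᵢ/kT) = 4·e^(−0) + 2·e^(−1.3889) + 2·e^(−2.3148) = 4.0000 + 0.49870 + 0.19757 = 4.6963.
P₁ = g₁ e^(−E₁/kT) / Z = 0.49870/4.6963 = 0.106.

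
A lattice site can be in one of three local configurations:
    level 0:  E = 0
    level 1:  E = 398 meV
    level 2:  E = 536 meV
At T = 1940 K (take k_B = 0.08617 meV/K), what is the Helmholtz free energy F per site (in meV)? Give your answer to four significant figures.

k_BT = 0.08617 × 1940 K = 167.170 meV.
Eᵢ/kT = 0, 2.38081, 3.20632.
Z = Σ e^(−Eᵢ/kT) = e^(−0) + e^(−2.38081) + e^(−3.20632) = 1.00000 + 0.0924756 + 0.0405054 = 1.13298.
F = −kT ln Z = −167.170 × ln(1.13298) = −167.170 × 0.124851 = -20.87 meV.

-20.87 meV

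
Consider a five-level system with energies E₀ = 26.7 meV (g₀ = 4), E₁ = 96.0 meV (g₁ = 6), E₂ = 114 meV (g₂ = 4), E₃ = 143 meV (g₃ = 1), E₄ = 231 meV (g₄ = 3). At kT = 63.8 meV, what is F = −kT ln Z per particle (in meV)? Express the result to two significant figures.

Eᵢ/kT = 0.4185, 1.505, 1.787, 2.241, 3.621.
Z = Σ gᵢe^(−Eᵢ/kT) = 4·e^(−0.4185) + 6·e^(−1.505) + 4·e^(−1.787) + 1·e^(−2.241) + 3·e^(−3.621) = 2.632 + 1.332 + 0.6698 + 0.1064 + 0.08027 = 4.820.
F = −kT ln Z = −63.8 × ln(4.820) = −63.8 × 1.573 = -100 meV.

-100 meV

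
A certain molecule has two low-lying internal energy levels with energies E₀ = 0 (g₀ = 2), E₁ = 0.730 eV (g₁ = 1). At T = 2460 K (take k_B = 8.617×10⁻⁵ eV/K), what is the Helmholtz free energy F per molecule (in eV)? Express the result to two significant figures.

k_BT = 8.617×10⁻⁵ × 2460 K = 0.2120 eV.
Eᵢ/kT = 0, 3.443.
Z = Σ gᵢe^(−Eᵢ/kT) = 2·e^(−0) + 1·e^(−3.443) = 2.000 + 0.03197 = 2.032.
F = −kT ln Z = −0.2120 × ln(2.032) = −0.2120 × 0.7090 = -0.15 eV.

-0.15 eV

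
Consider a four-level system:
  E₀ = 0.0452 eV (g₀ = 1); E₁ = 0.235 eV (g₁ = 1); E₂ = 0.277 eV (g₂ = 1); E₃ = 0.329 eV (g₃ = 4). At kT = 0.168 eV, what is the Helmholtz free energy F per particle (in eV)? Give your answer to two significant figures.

Eᵢ/kT = 0.2690, 1.399, 1.649, 1.958.
Z = Σ gᵢe^(−Eᵢ/kT) = 1·e^(−0.2690) + 1·e^(−1.399) + 1·e^(−1.649) + 4·e^(−1.958) = 0.7641 + 0.2468 + 0.1922 + 0.5646 = 1.768.
F = −kT ln Z = −0.168 × ln(1.768) = −0.168 × 0.5698 = -0.096 eV.

-0.096 eV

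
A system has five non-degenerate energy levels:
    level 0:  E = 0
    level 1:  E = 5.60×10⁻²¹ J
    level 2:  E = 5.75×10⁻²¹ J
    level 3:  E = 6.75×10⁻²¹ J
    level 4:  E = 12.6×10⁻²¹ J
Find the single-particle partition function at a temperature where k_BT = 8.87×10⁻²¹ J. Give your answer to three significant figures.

Z = 2.76

Eᵢ/kT = 0, 0.63134, 0.64825, 0.76099, 1.4205.
Z = Σ e^(−Eᵢ/kT) = e^(−0) + e^(−0.63134) + e^(−0.64825) + e^(−0.76099) + e^(−1.4205) = 1.0000 + 0.53188 + 0.52296 + 0.46720 + 0.24159 = 2.7636.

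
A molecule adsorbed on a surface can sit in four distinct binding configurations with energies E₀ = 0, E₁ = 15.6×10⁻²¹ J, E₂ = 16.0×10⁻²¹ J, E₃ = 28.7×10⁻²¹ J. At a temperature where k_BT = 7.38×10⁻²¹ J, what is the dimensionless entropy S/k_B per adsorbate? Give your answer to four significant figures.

0.6919

Eᵢ/kT = 0, 2.11382, 2.16802, 3.88889.
Z = Σ e^(−Eᵢ/kT) = e^(−0) + e^(−2.11382) + e^(−2.16802) + e^(−3.88889) = 1.00000 + 0.120776 + 0.114404 + 0.0204681 = 1.25565.
⟨E⟩ = Σ EᵢPᵢ = 3.42612 ×10⁻²¹ J.
S/k_B = ln Z + ⟨E⟩/kT = ln(1.25565) + 3.42612/7.38 = 0.227653 + 0.464244 = 0.6919.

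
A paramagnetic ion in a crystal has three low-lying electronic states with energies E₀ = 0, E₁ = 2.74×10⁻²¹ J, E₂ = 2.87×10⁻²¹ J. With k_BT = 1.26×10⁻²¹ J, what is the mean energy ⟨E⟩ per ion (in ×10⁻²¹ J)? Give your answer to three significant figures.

Eᵢ/kT = 0, 2.1746, 2.2778.
Z = Σ e^(−Eᵢ/kT) = e^(−0) + e^(−2.1746) + e^(−2.2778) = 1.0000 + 0.11365 + 0.10251 = 1.2162.
⟨E⟩ = Σ Eᵢ e^(−Eᵢ/kT) / Z = (0·1.0000 + 2.74·0.11365 + 2.87·0.10251) / 1.2162 = 0.498 ×10⁻²¹ J.

0.498 ×10⁻²¹ J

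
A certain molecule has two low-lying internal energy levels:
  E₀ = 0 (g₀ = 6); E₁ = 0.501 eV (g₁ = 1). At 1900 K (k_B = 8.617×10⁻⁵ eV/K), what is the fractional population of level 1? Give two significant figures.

0.0078

k_BT = 8.617×10⁻⁵ × 1900 K = 0.1637 eV.
Eᵢ/kT = 0, 3.060.
Z = Σ gᵢe^(−Eᵢ/kT) = 6·e^(−0) + 1·e^(−3.060) = 6.000 + 0.04689 = 6.047.
P₁ = g₁ e^(−E₁/kT) / Z = 0.04689/6.047 = 0.0078.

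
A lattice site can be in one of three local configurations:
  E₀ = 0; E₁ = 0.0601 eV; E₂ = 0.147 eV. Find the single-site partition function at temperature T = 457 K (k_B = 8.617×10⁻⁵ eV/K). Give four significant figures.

Z = 1.241

k_BT = 8.617×10⁻⁵ × 457 K = 0.0393797 eV.
Eᵢ/kT = 0, 1.52617, 3.73289.
Z = Σ e^(−Eᵢ/kT) = e^(−0) + e^(−1.52617) + e^(−3.73289) = 1.00000 + 0.217367 + 0.0239236 = 1.24129.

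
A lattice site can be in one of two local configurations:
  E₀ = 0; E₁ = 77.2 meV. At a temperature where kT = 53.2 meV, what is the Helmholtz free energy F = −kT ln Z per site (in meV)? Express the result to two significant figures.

-11 meV

Eᵢ/kT = 0, 1.451.
Z = Σ e^(−Eᵢ/kT) = e^(−0) + e^(−1.451) = 1.000 + 0.2343 = 1.234.
F = −kT ln Z = −53.2 × ln(1.234) = −53.2 × 0.2103 = -11 meV.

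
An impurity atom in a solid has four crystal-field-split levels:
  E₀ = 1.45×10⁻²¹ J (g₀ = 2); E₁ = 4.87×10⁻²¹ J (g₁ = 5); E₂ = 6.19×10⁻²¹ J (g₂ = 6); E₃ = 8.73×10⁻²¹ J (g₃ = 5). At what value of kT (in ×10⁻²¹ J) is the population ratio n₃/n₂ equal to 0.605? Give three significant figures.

n₃/n₂ = (g₃/g₂) exp[−(E₃−E₂)/kT] = 0.605.
⇒ (E₃−E₂)/kT = ln((5/6)/0.605) = ln(1.3774) = 0.32020.
kT = 2.54 ×10⁻²¹ J / 0.32020 = 7.93 ×10⁻²¹ J.

7.93 ×10⁻²¹ J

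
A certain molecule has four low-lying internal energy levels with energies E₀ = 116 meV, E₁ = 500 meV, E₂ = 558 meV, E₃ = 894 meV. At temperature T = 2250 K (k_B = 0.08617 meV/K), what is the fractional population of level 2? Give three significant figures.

k_BT = 0.08617 × 2250 K = 193.88 meV.
Eᵢ/kT = 0.59831, 2.5789, 2.8781, 4.6111.
Z = Σ e^(−Eᵢ/kT) = e^(−0.59831) + e^(−2.5789) + e^(−2.8781) + e^(−4.6111) = 0.54974 + 0.075857 + 0.056242 + 0.0099409 = 0.69178.
P₂ = e^(−E₂/kT) / Z = 0.056242/0.69178 = 0.0813.

0.0813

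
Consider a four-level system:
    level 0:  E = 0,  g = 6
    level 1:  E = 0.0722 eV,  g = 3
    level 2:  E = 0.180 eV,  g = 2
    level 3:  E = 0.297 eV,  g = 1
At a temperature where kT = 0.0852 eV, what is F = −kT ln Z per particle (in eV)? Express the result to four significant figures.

Eᵢ/kT = 0, 0.847418, 2.11268, 3.48592.
Z = Σ gᵢe^(−Eᵢ/kT) = 6·e^(−0) + 3·e^(−0.847418) + 2·e^(−2.11268) + 1·e^(−3.48592) = 6.00000 + 1.28556 + 0.241827 + 0.0306256 = 7.55801.
F = −kT ln Z = −0.0852 × ln(7.55801) = −0.0852 × 2.02261 = -0.1723 eV.

-0.1723 eV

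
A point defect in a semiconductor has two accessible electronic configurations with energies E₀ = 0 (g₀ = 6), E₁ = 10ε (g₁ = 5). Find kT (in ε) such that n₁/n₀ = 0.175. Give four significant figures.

6.408 ε

n₁/n₀ = (g₁/g₀) exp[−(E₁−E₀)/kT] = 0.175.
⇒ (E₁−E₀)/kT = ln((5/6)/0.175) = ln(4.76190) = 1.56065.
kT = 10ε / 1.56065 = 6.408 ε.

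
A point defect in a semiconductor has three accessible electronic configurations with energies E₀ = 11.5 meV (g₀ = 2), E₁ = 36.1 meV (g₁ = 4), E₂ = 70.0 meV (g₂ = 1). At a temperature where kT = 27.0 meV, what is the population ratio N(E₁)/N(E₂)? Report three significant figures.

n₁/n₂ = (g₁/g₂) exp[−(E₁−E₂)/kT] = (4/1) × exp(−(-33.9 meV)/(27.0 meV)) = (4/1) × exp(1.2556) = 14.0.

14.0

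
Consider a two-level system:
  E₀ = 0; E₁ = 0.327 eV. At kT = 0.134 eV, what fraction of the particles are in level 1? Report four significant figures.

0.08015

Eᵢ/kT = 0, 2.44030.
Z = Σ e^(−Eᵢ/kT) = e^(−0) + e^(−2.44030) = 1.00000 + 0.0871347 = 1.08713.
P₁ = e^(−E₁/kT) / Z = 0.0871347/1.08713 = 0.08015.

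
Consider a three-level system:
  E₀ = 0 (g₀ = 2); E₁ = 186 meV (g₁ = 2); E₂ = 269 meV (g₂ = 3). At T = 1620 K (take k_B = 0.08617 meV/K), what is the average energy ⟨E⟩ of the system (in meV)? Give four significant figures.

72.74 meV

k_BT = 0.08617 × 1620 K = 139.595 meV.
Eᵢ/kT = 0, 1.33243, 1.92700.
Z = Σ gᵢe^(−Eᵢ/kT) = 2·e^(−0) + 2·e^(−1.33243) + 3·e^(−1.92700) = 2.00000 + 0.527671 + 0.436753 = 2.96442.
⟨E⟩ = Σ Eᵢ gᵢe^(−Eᵢ/kT) / Z = (0·2.00000 + 186·0.527671 + 269·0.436753) / 2.96442 = 72.74 meV.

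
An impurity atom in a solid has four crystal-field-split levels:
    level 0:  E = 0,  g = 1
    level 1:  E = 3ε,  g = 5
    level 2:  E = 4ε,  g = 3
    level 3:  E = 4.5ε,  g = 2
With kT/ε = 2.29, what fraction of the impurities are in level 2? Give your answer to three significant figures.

0.166

Eᵢ/kT = 0, 1.3100, 1.7467, 1.9651.
Z = Σ gᵢe^(−Eᵢ/kT) = 1·e^(−0) + 5·e^(−1.3100) + 3·e^(−1.7467) + 2·e^(−1.9651) = 1.0000 + 1.3491 + 0.52305 + 0.28028 = 3.1524.
P₂ = g₂ e^(−E₂/kT) / Z = 0.52305/3.1524 = 0.166.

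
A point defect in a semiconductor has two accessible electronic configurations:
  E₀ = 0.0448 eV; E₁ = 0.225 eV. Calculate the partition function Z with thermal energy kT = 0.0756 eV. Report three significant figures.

Eᵢ/kT = 0.59259, 2.9762.
Z = Σ e^(−Eᵢ/kT) = e^(−0.59259) + e^(−2.9762) = 0.55289 + 0.050986 = 0.60388.

Z = 0.604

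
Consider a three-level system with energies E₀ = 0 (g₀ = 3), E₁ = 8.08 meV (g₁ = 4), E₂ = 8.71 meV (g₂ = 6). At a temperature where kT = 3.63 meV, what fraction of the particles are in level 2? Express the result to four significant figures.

0.1370

Eᵢ/kT = 0, 2.22590, 2.39945.
Z = Σ gᵢe^(−Eᵢ/kT) = 3·e^(−0) + 4·e^(−2.22590) + 6·e^(−2.39945) = 3.00000 + 0.431881 + 0.544607 = 3.97649.
P₂ = g₂ e^(−E₂/kT) / Z = 0.544607/3.97649 = 0.1370.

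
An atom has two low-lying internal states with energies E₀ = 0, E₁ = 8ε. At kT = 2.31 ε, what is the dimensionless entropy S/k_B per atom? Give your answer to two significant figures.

0.14

Eᵢ/kT = 0, 3.463.
Z = Σ e^(−Eᵢ/kT) = e^(−0) + e^(−3.463) = 1.000 + 0.03134 = 1.031.
⟨E⟩ = Σ EᵢPᵢ = 0.2432 ε.
S/k_B = ln Z + ⟨E⟩/kT = ln(1.031) + 0.2432/2.31 = 0.03053 + 0.1053 = 0.14.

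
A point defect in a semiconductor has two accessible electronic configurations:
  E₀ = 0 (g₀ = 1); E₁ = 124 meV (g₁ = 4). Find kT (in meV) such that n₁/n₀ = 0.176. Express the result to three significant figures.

39.7 meV

n₁/n₀ = (g₁/g₀) exp[−(E₁−E₀)/kT] = 0.176.
⇒ (E₁−E₀)/kT = ln((4/1)/0.176) = ln(22.727) = 3.1236.
kT = 124 meV / 3.1236 = 39.7 meV.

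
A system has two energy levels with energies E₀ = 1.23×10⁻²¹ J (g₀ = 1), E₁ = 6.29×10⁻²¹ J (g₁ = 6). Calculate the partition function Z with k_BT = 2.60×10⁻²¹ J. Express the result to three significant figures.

Eᵢ/kT = 0.47308, 2.4192.
Z = Σ gᵢe^(−Eᵢ/kT) = 1·e^(−0.47308) + 6·e^(−2.4192) = 0.62308 + 0.53396 = 1.1570.

Z = 1.16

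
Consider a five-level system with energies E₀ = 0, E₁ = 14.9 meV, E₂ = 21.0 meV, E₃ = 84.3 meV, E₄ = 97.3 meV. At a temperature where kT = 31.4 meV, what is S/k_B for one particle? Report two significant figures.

1.2

Eᵢ/kT = 0, 0.4745, 0.6688, 2.685, 3.099.
Z = Σ e^(−Eᵢ/kT) = e^(−0) + e^(−0.4745) + e^(−0.6688) + e^(−2.685) + e^(−3.099) = 1.000 + 0.6222 + 0.5123 + 0.06822 + 0.04509 = 2.248.
⟨E⟩ = Σ EᵢPᵢ = 13.42 meV.
S/k_B = ln Z + ⟨E⟩/kT = ln(2.248) + 13.42/31.4 = 0.8100 + 0.4274 = 1.2.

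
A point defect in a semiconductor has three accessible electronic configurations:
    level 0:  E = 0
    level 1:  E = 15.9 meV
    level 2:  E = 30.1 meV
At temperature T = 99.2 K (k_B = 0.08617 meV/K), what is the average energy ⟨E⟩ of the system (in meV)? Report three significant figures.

k_BT = 0.08617 × 99.2 K = 8.5481 meV.
Eᵢ/kT = 0, 1.8601, 3.5213.
Z = Σ e^(−Eᵢ/kT) = e^(−0) + e^(−1.8601) + e^(−3.5213) = 1.0000 + 0.15566 + 0.029561 = 1.1852.
⟨E⟩ = Σ Eᵢ e^(−Eᵢ/kT) / Z = (0·1.0000 + 15.9·0.15566 + 30.1·0.029561) / 1.1852 = 2.84 meV.

2.84 meV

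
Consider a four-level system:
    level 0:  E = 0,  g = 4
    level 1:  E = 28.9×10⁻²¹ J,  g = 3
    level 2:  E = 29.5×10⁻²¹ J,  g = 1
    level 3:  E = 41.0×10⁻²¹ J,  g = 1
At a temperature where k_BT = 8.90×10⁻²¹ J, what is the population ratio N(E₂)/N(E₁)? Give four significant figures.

n₂/n₁ = (g₂/g₁) exp[−(E₂−E₁)/kT] = (1/3) × exp(−(0.6 ×10⁻²¹ J)/(8.90 ×10⁻²¹ J)) = (1/3) × exp(-0.0674157) = 0.3116.

0.3116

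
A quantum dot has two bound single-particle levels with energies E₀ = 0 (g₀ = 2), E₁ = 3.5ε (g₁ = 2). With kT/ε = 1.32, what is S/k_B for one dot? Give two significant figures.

Eᵢ/kT = 0, 2.652.
Z = Σ gᵢe^(−Eᵢ/kT) = 2·e^(−0) + 2·e^(−2.652) = 2.000 + 0.1410 = 2.141.
⟨E⟩ = Σ EᵢPᵢ = 0.2305 ε.
S/k_B = ln Z + ⟨E⟩/kT = ln(2.141) + 0.2305/1.32 = 0.7613 + 0.1746 = 0.94.

0.94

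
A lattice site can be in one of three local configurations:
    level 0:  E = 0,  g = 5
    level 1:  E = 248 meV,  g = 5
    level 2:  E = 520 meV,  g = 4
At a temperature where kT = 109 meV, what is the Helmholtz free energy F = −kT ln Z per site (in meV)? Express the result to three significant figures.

Eᵢ/kT = 0, 2.2752, 4.7706.
Z = Σ gᵢe^(−Eᵢ/kT) = 5·e^(−0) + 5·e^(−2.2752) + 4·e^(−4.7706) = 5.0000 + 0.51388 + 0.033901 = 5.5478.
F = −kT ln Z = −109 × ln(5.5478) = −109 × 1.7134 = -187 meV.

-187 meV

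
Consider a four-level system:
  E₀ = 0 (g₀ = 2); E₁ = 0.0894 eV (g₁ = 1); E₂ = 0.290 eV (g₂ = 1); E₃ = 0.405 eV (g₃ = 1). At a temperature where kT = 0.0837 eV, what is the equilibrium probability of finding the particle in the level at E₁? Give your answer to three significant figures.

0.144

Eᵢ/kT = 0, 1.0681, 3.4648, 4.8387.
Z = Σ gᵢe^(−Eᵢ/kT) = 2·e^(−0) + 1·e^(−1.0681) + 1·e^(−3.4648) + 1·e^(−4.8387) = 2.0000 + 0.34366 + 0.031279 + 0.0079173 = 2.3829.
P₁ = g₁ e^(−E₁/kT) / Z = 0.34366/2.3829 = 0.144.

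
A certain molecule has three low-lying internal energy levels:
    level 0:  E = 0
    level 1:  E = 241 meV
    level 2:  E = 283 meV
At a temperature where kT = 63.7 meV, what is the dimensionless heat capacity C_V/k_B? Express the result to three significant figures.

Eᵢ/kT = 0, 3.7834, 4.4427.
Z = Σ e^(−Eᵢ/kT) = e^(−0) + e^(−3.7834) + e^(−4.4427) = 1.0000 + 0.022745 + 0.011764 = 1.0345.
⟨E⟩ = 8.5169 meV, ⟨E²⟩ = 2187.7 meV².
C_V/k_B = (⟨E²⟩ − ⟨E⟩²)/(kT)² = (2187.7 − 72.538)/4057.7 = 0.521.

0.521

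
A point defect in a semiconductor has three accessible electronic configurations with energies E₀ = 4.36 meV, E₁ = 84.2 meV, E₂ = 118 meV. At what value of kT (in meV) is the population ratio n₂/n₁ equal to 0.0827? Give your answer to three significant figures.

13.6 meV

n₂/n₁ = exp[−(E₂−E₁)/kT] = 0.0827.
⇒ (E₂−E₁)/kT = ln(1/0.0827) = ln(12.092) = 2.4925.
kT = 33.8 meV / 2.4925 = 13.6 meV.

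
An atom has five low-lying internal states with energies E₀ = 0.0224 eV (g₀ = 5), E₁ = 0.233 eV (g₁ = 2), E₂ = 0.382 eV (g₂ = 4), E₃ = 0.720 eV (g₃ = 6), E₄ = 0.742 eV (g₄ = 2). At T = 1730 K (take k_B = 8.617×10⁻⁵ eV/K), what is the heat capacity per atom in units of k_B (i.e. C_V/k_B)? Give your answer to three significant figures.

k_BT = 8.617×10⁻⁵ × 1730 K = 0.14907 eV.
Eᵢ/kT = 0.15026, 1.5630, 2.5626, 4.8299, 4.9775.
Z = Σ gᵢe^(−Eᵢ/kT) = 5·e^(−0.15026) + 2·e^(−1.5630) + 4·e^(−2.5626) + 6·e^(−4.8299) + 2·e^(−4.9775) = 4.3024 + 0.41901 + 0.30842 + 0.047924 + 0.013783 = 5.0915.
⟨E⟩ = 0.070029 eV, ⟨E²⟩ = 0.020101 eV².
C_V/k_B = (⟨E²⟩ − ⟨E⟩²)/(kT)² = (0.020101 − 0.0049041)/0.022222 = 0.684.

0.684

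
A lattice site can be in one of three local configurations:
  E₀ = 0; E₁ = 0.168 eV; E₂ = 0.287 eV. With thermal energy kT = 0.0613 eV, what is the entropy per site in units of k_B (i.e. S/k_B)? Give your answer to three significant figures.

0.276

Eᵢ/kT = 0, 2.7406, 4.6819.
Z = Σ e^(−Eᵢ/kT) = e^(−0) + e^(−2.7406) + e^(−4.6819) = 1.0000 + 0.064532 + 0.0092614 = 1.0738.
⟨E⟩ = Σ EᵢPᵢ = 0.012572 eV.
S/k_B = ln Z + ⟨E⟩/kT = ln(1.0738) + 0.012572/0.0613 = 0.071204 + 0.20509 = 0.276.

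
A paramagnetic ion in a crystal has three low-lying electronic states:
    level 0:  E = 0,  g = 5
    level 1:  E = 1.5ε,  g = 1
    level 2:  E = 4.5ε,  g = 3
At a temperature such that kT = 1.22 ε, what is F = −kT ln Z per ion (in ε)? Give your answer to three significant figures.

-2.05 ε

Eᵢ/kT = 0, 1.2295, 3.6885.
Z = Σ gᵢe^(−Eᵢ/kT) = 5·e^(−0) + 1·e^(−1.2295) + 3·e^(−3.6885) = 5.0000 + 0.29244 + 0.075028 = 5.3675.
F = −kT ln Z = −1.22 × ln(5.3675) = −1.22 × 1.6804 = -2.05 ε.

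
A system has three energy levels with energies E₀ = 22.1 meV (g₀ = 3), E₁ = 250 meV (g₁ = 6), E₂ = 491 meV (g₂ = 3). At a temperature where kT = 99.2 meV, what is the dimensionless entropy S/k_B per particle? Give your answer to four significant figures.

Eᵢ/kT = 0.222782, 2.52016, 4.94960.
Z = Σ gᵢe^(−Eᵢ/kT) = 3·e^(−0.222782) + 6·e^(−2.52016) + 3·e^(−4.94960) = 2.40087 + 0.482680 + 0.0212587 = 2.90481.
⟨E⟩ = Σ EᵢPᵢ = 63.4008 meV.
S/k_B = ln Z + ⟨E⟩/kT = ln(2.90481) + 63.4008/99.2 = 1.06637 + 0.639121 = 1.705.

1.705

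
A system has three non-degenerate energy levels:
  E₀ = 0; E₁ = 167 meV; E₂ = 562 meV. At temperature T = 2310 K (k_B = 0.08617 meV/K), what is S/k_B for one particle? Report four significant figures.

k_BT = 0.08617 × 2310 K = 199.053 meV.
Eᵢ/kT = 0, 0.838973, 2.82337.
Z = Σ e^(−Eᵢ/kT) = e^(−0) + e^(−0.838973) + e^(−2.82337) = 1.00000 + 0.432154 + 0.0594054 = 1.49156.
⟨E⟩ = Σ EᵢPᵢ = 70.7686 meV.
S/k_B = ln Z + ⟨E⟩/kT = ln(1.49156) + 70.7686/199.053 = 0.399823 + 0.355526 = 0.7553.

0.7553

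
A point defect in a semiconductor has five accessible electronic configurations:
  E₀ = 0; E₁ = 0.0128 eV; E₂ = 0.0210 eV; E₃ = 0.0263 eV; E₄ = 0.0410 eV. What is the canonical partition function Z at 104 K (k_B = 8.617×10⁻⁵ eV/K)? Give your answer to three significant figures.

k_BT = 8.617×10⁻⁵ × 104 K = 0.0089617 eV.
Eᵢ/kT = 0, 1.4283, 2.3433, 2.9347, 4.5750.
Z = Σ e^(−Eᵢ/kT) = e^(−0) + e^(−1.4283) + e^(−2.3433) + e^(−2.9347) + e^(−4.5750) = 1.0000 + 0.23972 + 0.096010 + 0.053147 + 0.010306 = 1.3992.

Z = 1.40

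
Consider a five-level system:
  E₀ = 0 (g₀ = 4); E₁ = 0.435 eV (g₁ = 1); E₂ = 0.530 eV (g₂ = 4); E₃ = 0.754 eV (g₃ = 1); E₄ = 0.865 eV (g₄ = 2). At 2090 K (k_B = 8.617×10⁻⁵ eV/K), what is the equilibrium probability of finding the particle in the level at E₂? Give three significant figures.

k_BT = 8.617×10⁻⁵ × 2090 K = 0.18010 eV.
Eᵢ/kT = 0, 2.4153, 2.9428, 4.1866, 4.8029.
Z = Σ gᵢe^(−Eᵢ/kT) = 4·e^(−0) + 1·e^(−2.4153) + 4·e^(−2.9428) + 1·e^(−4.1866) + 2·e^(−4.8029) = 4.0000 + 0.089341 + 0.21087 + 0.015198 + 0.016412 = 4.3318.
P₂ = g₂ e^(−E₂/kT) / Z = 0.21087/4.3318 = 0.0487.

0.0487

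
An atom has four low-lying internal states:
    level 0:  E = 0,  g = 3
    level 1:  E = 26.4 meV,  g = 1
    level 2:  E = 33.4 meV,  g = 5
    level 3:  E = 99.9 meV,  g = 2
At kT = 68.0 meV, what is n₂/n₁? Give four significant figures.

n₂/n₁ = (g₂/g₁) exp[−(E₂−E₁)/kT] = (5/1) × exp(−(7.0 meV)/(68.0 meV)) = (5/1) × exp(-0.102941) = 4.511.

4.511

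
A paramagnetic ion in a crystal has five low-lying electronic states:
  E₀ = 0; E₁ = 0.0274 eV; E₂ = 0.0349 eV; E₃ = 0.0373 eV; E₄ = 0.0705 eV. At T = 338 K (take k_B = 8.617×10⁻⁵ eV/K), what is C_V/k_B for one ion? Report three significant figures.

k_BT = 8.617×10⁻⁵ × 338 K = 0.029125 eV.
Eᵢ/kT = 0, 0.94077, 1.1983, 1.2807, 2.4206.
Z = Σ e^(−Eᵢ/kT) = e^(−0) + e^(−0.94077) + e^(−1.1983) + e^(−1.2807) + e^(−2.4206) = 1.0000 + 0.39033 + 0.30171 + 0.27784 + 0.088868 = 2.0587.
⟨E⟩ = 0.018387 eV, ⟨E²⟩ = 0.00072317 eV².
C_V/k_B = (⟨E²⟩ − ⟨E⟩²)/(kT)² = (0.00072317 − 0.00033808)/0.00084827 = 0.454.

0.454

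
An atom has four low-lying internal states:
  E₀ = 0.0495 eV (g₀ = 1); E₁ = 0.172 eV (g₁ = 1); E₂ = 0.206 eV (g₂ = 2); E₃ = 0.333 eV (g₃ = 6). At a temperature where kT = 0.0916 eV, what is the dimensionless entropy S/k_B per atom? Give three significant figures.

1.59

Eᵢ/kT = 0.54039, 1.8777, 2.2489, 3.6354.
Z = Σ gᵢe^(−Eᵢ/kT) = 1·e^(−0.54039) + 1·e^(−1.8777) + 2·e^(−2.2489) + 6·e^(−3.6354) = 0.58252 + 0.15294 + 0.21103 + 0.15824 = 1.1047.
⟨E⟩ = Σ EᵢPᵢ = 0.13697 eV.
S/k_B = ln Z + ⟨E⟩/kT = ln(1.1047) + 0.13697/0.0916 = 0.099574 + 1.4953 = 1.59.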